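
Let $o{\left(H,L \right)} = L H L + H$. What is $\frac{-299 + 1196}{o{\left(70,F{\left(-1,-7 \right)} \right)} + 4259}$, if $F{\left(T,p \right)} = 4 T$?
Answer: $\frac{897}{5449} \approx 0.16462$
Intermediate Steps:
$o{\left(H,L \right)} = H + H L^{2}$ ($o{\left(H,L \right)} = H L L + H = H L^{2} + H = H + H L^{2}$)
$\frac{-299 + 1196}{o{\left(70,F{\left(-1,-7 \right)} \right)} + 4259} = \frac{-299 + 1196}{70 \left(1 + \left(4 \left(-1\right)\right)^{2}\right) + 4259} = \frac{897}{70 \left(1 + \left(-4\right)^{2}\right) + 4259} = \frac{897}{70 \left(1 + 16\right) + 4259} = \frac{897}{70 \cdot 17 + 4259} = \frac{897}{1190 + 4259} = \frac{897}{5449}$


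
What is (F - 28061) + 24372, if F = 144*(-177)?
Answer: -29177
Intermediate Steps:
F = -25488
(F - 28061) + 24372 = (-25488 - 28061) + 24372 = -53549 + 24372 = -29177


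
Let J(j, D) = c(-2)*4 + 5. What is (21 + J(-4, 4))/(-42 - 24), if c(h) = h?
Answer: -3/11 ≈ -0.27273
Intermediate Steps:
J(j, D) = -3 (J(j, D) = -2*4 + 5 = -8 + 5 = -3)
(21 + J(-4, 4))/(-42 - 24) = (21 - 3)/(-42 - 24) = 18/(-66) = -1/66*18 = -3/11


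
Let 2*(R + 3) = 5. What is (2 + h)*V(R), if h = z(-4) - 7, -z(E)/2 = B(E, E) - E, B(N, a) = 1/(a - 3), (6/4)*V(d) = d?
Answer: 89/21 ≈ 4.2381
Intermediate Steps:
R = -1/2 (R = -3 + (1/2)*5 = -3 + 5/2 = -1/2 ≈ -0.50000)
V(d) = 2*d/3
B(N, a) = 1/(-3 + a)
z(E) = -2/(-3 + E) + 2*E (z(E) = -2*(1/(-3 + E) - E) = -2/(-3 + E) + 2*E)
h = -103/7 (h = 2*(-1 - 4*(-3 - 4))/(-3 - 4) - 7 = 2*(-1 - 4*(-7))/(-7) - 7 = 2*(-1/7)*(-1 + 28) - 7 = 2*(-1/7)*27 - 7 = -54/7 - 7 = -103/7 ≈ -14.714)
(2 + h)*V(R) = (2 - 103/7)*((2/3)*(-1/2)) = -89/7*(-1/3) = 89/21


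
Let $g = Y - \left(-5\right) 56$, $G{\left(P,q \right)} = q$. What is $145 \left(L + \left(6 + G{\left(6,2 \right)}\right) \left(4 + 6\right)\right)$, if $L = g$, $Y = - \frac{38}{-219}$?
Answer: $\frac{11437310}{219} \approx 52225.0$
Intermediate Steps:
$Y = \frac{38}{219}$ ($Y = \left(-38\right) \left(- \frac{1}{219}\right) = \frac{38}{219} \approx 0.17352$)
$g = \frac{61358}{219}$ ($g = \frac{38}{219} - \left(-5\right) 56 = \frac{38}{219} - -280 = \frac{38}{219} + 280 = \frac{61358}{219} \approx 280.17$)
$L = \frac{61358}{219} \approx 280.17$
$145 \left(L + \left(6 + G{\left(6,2 \right)}\right) \left(4 + 6\right)\right) = 145 \left(\frac{61358}{219} + \left(6 + 2\right) \left(4 + 6\right)\right) = 145 \left(\frac{61358}{219} + 8 \cdot 10\right) = 145 \left(\frac{61358}{219} + 80\right) = 145 \cdot \frac{78878}{219} = \frac{11437310}{219}$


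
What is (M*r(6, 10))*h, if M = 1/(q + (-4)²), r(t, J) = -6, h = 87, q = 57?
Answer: -522/73 ≈ -7.1507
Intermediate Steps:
M = 1/73 (M = 1/(57 + (-4)²) = 1/(57 + 16) = 1/73 ≈ 0.013699)
(M*r(6, 10))*h = ((1/73)*(-6))*87 = -6/73*87 = -522/73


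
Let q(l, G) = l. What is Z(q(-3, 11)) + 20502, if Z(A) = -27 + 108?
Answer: 20583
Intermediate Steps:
Z(A) = 81
Z(q(-3, 11)) + 20502 = 81 + 20502 = 20583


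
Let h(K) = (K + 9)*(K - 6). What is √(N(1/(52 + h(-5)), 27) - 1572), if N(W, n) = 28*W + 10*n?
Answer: 7*I*√106/2 ≈ 36.035*I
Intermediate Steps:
h(K) = (-6 + K)*(9 + K) (h(K) = (9 + K)*(-6 + K) = (-6 + K)*(9 + K))
N(W, n) = 10*n + 28*W
√(N(1/(52 + h(-5)), 27) - 1572) = √((10*27 + 28/(52 + (-54 + (-5)² + 3*(-5)))) - 1572) = √((270 + 28/(52 + (-54 + 25 - 15))) - 1572) = √((270 + 28/(52 - 44)) - 1572) = √((270 + 28/8) - 1572) = √((270 + 28*(⅛)) - 1572) = √((270 + 7/2) - 1572) = √(547/2 - 1572) = √(-2597/2) = 7*I*√106/2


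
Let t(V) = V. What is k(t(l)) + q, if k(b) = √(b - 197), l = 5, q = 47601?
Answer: 47601 + 8*I*√3 ≈ 47601.0 + 13.856*I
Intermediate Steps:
k(b) = √(-197 + b)
k(t(l)) + q = √(-197 + 5) + 47601 = √(-192) + 47601 = 8*I*√3 + 47601 = 47601 + 8*I*√3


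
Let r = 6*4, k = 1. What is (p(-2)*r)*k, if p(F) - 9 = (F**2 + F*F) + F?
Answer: 360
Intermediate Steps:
p(F) = 9 + F + 2*F**2 (p(F) = 9 + ((F**2 + F*F) + F) = 9 + ((F**2 + F**2) + F) = 9 + (2*F**2 + F) = 9 + (F + 2*F**2) = 9 + F + 2*F**2)
r = 24
(p(-2)*r)*k = ((9 - 2 + 2*(-2)**2)*24)*1 = ((9 - 2 + 2*4)*24)*1 = ((9 - 2 + 8)*24)*1 = (15*24)*1 = 360*1 = 360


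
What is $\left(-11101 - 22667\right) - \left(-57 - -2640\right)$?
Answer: $-36351$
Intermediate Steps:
$\left(-11101 - 22667\right) - \left(-57 - -2640\right) = \left(-11101 - 22667\right) - \left(-57 + 2640\right) = -33768 - 2583 = -36351$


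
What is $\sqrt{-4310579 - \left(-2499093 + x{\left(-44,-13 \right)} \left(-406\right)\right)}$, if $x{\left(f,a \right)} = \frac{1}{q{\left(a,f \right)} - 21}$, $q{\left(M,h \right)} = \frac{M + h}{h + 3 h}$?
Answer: $\frac{i \sqrt{23988539127390}}{3639} \approx 1345.9 i$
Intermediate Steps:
$q{\left(M,h \right)} = \frac{M + h}{4 h}$
$x{\left(f,a \right)} = \frac{1}{-21 + \frac{a + f}{4 f}}$ ($x{\left(f,a \right)} = \frac{1}{\frac{a + f}{4 f} - 21} = \frac{1}{-21 + \frac{a + f}{4 f}}$)
$\sqrt{-4310579 - \left(-2499093 + x{\left(-44,-13 \right)} \left(-406\right)\right)} = \sqrt{-4310579 + \left(2499093 - 4 \left(-44\right) \frac{1}{-13 - -3652} \left(-406\right)\right)} = \sqrt{-4310579 + \left(2499093 - 4 \left(-44\right) \frac{1}{-13 + 3652} \left(-406\right)\right)} = \sqrt{-4310579 + \left(2499093 - 4 \left(-44\right) \frac{1}{3639} \left(-406\right)\right)} = \sqrt{-4310579 + \left(2499093 - \left(- \frac{176}{3639}\right) \left(-406\right)\right)} = \sqrt{-4310579 + \left(2499093 - \frac{71456}{3639}\right)} = \sqrt{-4310579 + \frac{9094127971}{3639}} = \sqrt{- \frac{6592069010}{3639}} = \frac{i \sqrt{23988539127390}}{3639}$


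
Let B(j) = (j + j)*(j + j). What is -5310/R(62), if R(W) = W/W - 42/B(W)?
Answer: -40823280/7667 ≈ -5324.5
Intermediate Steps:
B(j) = 4*j² (B(j) = (2*j)*(2*j) = 4*j²)
R(W) = 1 - 21/(2*W²) (R(W) = W/W - 42*1/(4*W²) = 1 - 21/(2*W²))
-5310/R(62) = -5310/(1 - 21/2/62²) = -5310/(1 - 21/2*1/3844) = -5310/(1 - 21/7688) = -5310/7667/7688 = -5310*7688/7667 = -40823280/7667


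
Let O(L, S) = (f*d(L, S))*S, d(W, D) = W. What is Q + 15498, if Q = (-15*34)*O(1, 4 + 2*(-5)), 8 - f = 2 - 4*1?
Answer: 46098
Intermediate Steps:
f = 10 (f = 8 - (2 - 4*1) = 8 - (2 - 4) = 8 - 1*(-2) = 8 + 2 = 10)
O(L, S) = 10*L*S (O(L, S) = (10*L)*S = 10*L*S)
Q = 30600 (Q = (-15*34)*(10*1*(4 + 2*(-5))) = -5100*(4 - 10) = -5100*(-6) = -510*(-60) = 30600)
Q + 15498 = 30600 + 15498 = 46098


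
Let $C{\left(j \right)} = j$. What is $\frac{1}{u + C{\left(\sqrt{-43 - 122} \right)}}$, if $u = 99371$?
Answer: $\frac{99371}{9874595806} - \frac{i \sqrt{165}}{9874595806} \approx 1.0063 \cdot 10^{-5} - 1.3008 \cdot 10^{-9} i$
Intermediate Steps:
$\frac{1}{u + C{\left(\sqrt{-43 - 122} \right)}} = \frac{1}{99371 + \sqrt{-43 - 122}} = \frac{1}{99371 + \sqrt{-165}} = \frac{1}{99371 + i \sqrt{165}}$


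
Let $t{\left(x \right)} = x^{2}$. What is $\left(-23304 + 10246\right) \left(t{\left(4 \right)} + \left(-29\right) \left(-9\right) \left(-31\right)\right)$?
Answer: $105443350$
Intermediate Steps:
$\left(-23304 + 10246\right) \left(t{\left(4 \right)} + \left(-29\right) \left(-9\right) \left(-31\right)\right) = \left(-23304 + 10246\right) \left(4^{2} + \left(-29\right) \left(-9\right) \left(-31\right)\right) = - 13058 \left(16 + 261 \left(-31\right)\right) = - 13058 \left(16 - 8091\right) = \left(-13058\right) \left(-8075\right) = 105443350$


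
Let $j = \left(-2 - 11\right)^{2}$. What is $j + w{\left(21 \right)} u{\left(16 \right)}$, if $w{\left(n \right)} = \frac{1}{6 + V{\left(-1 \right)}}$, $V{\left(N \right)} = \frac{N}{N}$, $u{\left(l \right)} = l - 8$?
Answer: $\frac{1191}{7} \approx 170.14$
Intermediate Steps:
$u{\left(l \right)} = -8 + l$ ($u{\left(l \right)} = l - 8 = -8 + l$)
$V{\left(N \right)} = 1$
$w{\left(n \right)} = \frac{1}{7}$ ($w{\left(n \right)} = \frac{1}{6 + 1} = \frac{1}{7}$)
$j = 169$ ($j = \left(-13\right)^{2} = 169$)
$j + w{\left(21 \right)} u{\left(16 \right)} = 169 + \frac{-8 + 16}{7} = 169 + \frac{1}{7} \cdot 8 = 169 + \frac{8}{7} = \frac{1191}{7}$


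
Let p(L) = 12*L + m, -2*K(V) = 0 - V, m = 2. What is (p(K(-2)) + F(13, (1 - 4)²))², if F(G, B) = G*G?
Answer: 25281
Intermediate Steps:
K(V) = V/2 (K(V) = -(0 - V)/2 = -(-1)*V/2 = V/2)
F(G, B) = G²
p(L) = 2 + 12*L (p(L) = 12*L + 2 = 2 + 12*L)
(p(K(-2)) + F(13, (1 - 4)²))² = ((2 + 12*((½)*(-2))) + 13²)² = ((2 + 12*(-1)) + 169)² = ((2 - 12) + 169)² = (-10 + 169)² = 159² = 25281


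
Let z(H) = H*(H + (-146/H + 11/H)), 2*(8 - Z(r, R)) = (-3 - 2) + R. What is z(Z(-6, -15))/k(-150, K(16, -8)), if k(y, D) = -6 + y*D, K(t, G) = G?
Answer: 63/398 ≈ 0.15829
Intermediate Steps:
Z(r, R) = 21/2 - R/2 (Z(r, R) = 8 - ((-3 - 2) + R)/2 = 8 - (-5 + R)/2 = 8 + (5/2 - R/2) = 21/2 - R/2)
k(y, D) = -6 + D*y
z(H) = H*(H - 135/H)
z(Z(-6, -15))/k(-150, K(16, -8)) = (-135 + (21/2 - ½*(-15))²)/(-6 - 8*(-150)) = (-135 + (21/2 + 15/2)²)/(-6 + 1200) = (-135 + 18²)/1194 = (-135 + 324)*(1/1194) = 189*(1/1194) = 63/398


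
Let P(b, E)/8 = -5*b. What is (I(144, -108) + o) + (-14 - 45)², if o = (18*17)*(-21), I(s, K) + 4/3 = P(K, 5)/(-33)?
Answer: -101549/33 ≈ -3077.2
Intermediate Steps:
P(b, E) = -40*b (P(b, E) = 8*(-5*b) = -40*b)
I(s, K) = -4/3 + 40*K/33 (I(s, K) = -4/3 - 40*K/(-33) = -4/3 - 40*K*(-1/33) = -4/3 + 40*K/33)
o = -6426 (o = 306*(-21) = -6426)
(I(144, -108) + o) + (-14 - 45)² = ((-4/3 + (40/33)*(-108)) - 6426) + (-14 - 45)² = ((-4/3 - 1440/11) - 6426) + (-59)² = (-4364/33 - 6426) + 3481 = -216422/33 + 3481 = -101549/33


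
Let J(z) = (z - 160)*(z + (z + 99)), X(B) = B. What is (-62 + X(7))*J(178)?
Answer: -450450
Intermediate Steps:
J(z) = (-160 + z)*(99 + 2*z) (J(z) = (-160 + z)*(z + (99 + z)) = (-160 + z)*(99 + 2*z))
(-62 + X(7))*J(178) = (-62 + 7)*(-15840 - 221*178 + 2*178²) = -55*(-15840 - 39338 + 2*31684) = -55*(-15840 - 39338 + 63368) = -55*8190 = -450450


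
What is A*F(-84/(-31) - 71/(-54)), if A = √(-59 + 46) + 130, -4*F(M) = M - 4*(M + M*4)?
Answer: 8320195/3348 + 128003*I*√13/6696 ≈ 2485.1 + 68.925*I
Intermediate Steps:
F(M) = 19*M/4 (F(M) = -(M - 4*(M + M*4))/4 = -(M - 4*(M + 4*M))/4 = -(M - 20*M)/4 = -(-19)*M/4 = 19*M/4)
A = 130 + I*√13 (A = √(-13) + 130 = I*√13 + 130 = 130 + I*√13 ≈ 130.0 + 3.6056*I)
A*F(-84/(-31) - 71/(-54)) = (130 + I*√13)*(19*(-84/(-31) - 71/(-54))/4) = (130 + I*√13)*(19*(-84*(-1/31) - 71*(-1/54))/4) = (130 + I*√13)*(19*(84/31 + 71/54)/4) = (130 + I*√13)*((19/4)*(6737/1674)) = (130 + I*√13)*(128003/6696) = 8320195/3348 + 128003*I*√13/6696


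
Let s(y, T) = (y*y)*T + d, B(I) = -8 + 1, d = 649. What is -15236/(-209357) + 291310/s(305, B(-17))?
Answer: -25538186767/68096085891 ≈ -0.37503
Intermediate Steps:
B(I) = -7
s(y, T) = 649 + T*y² (s(y, T) = (y*y)*T + 649 = y²*T + 649 = T*y² + 649 = 649 + T*y²)
-15236/(-209357) + 291310/s(305, B(-17)) = -15236/(-209357) + 291310/(649 - 7*305²) = -15236*(-1/209357) + 291310/(649 - 7*93025) = 15236/209357 + 291310/(649 - 651175) = 15236/209357 + 291310/(-650526) = 15236/209357 + 291310*(-1/650526) = 15236/209357 - 145655/325263 = -25538186767/68096085891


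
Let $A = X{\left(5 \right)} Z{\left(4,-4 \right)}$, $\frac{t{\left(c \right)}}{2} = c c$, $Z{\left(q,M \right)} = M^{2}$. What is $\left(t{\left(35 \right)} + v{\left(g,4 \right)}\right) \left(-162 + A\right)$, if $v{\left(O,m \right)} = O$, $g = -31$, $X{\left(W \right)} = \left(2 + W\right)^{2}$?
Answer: $1504618$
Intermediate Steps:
$t{\left(c \right)} = 2 c^{2}$ ($t{\left(c \right)} = 2 c c = 2 c^{2}$)
$A = 784$ ($A = \left(2 + 5\right)^{2} \left(-4\right)^{2} = 7^{2} \cdot 16 = 49 \cdot 16 = 784$)
$\left(t{\left(35 \right)} + v{\left(g,4 \right)}\right) \left(-162 + A\right) = \left(2 \cdot 35^{2} - 31\right) \left(-162 + 784\right) = \left(2 \cdot 1225 - 31\right) 622 = \left(2450 - 31\right) 622 = 2419 \cdot 622 = 1504618$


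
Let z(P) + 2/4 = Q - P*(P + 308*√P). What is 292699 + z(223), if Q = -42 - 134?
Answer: 485587/2 - 68684*√223 ≈ -7.8288e+5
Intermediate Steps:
Q = -176
z(P) = -353/2 - P*(P + 308*√P) (z(P) = -½ + (-176 - P*(P + 308*√P)) = -353/2 - P*(P + 308*√P))
292699 + z(223) = 292699 + (-353/2 - 1*223² - 68684*√223) = 292699 + (-353/2 - 1*49729 - 68684*√223) = 292699 + (-353/2 - 49729 - 68684*√223) = 292699 + (-99811/2 - 68684*√223) = 485587/2 - 68684*√223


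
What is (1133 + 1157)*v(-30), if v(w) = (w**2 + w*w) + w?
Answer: 4053300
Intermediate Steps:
v(w) = w + 2*w**2 (v(w) = (w**2 + w**2) + w = 2*w**2 + w = w + 2*w**2)
(1133 + 1157)*v(-30) = (1133 + 1157)*(-30*(1 + 2*(-30))) = 2290*(-30*(1 - 60)) = 2290*(-30*(-59)) = 2290*1770 = 4053300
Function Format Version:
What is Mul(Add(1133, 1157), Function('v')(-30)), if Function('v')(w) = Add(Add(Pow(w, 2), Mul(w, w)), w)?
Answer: 4053300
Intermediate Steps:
Function('v')(w) = Add(w, Mul(2, Pow(w, 2))) (Function('v')(w) = Add(Add(Pow(w, 2), Pow(w, 2)), w) = Add(Mul(2, Pow(w, 2)), w) = Add(w, Mul(2, Pow(w, 2))))
Mul(Add(1133, 1157), Function('v')(-30)) = Mul(Add(1133, 1157), Mul(-30, Add(1, Mul(2, -30)))) = Mul(2290, Mul(-30, Add(1, -60))) = Mul(2290, Mul(-30, -59)) = Mul(2290, 1770) = 4053300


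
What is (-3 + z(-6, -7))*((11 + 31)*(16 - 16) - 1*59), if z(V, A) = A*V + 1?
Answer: -2360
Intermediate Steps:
z(V, A) = 1 + A*V
(-3 + z(-6, -7))*((11 + 31)*(16 - 16) - 1*59) = (-3 + (1 - 7*(-6)))*((11 + 31)*(16 - 16) - 1*59) = (-3 + (1 + 42))*(42*0 - 59) = (-3 + 43)*(0 - 59) = 40*(-59) = -2360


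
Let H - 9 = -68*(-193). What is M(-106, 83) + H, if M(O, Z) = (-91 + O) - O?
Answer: 13042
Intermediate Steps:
M(O, Z) = -91
H = 13133 (H = 9 - 68*(-193) = 9 + 13124 = 13133)
M(-106, 83) + H = -91 + 13133 = 13042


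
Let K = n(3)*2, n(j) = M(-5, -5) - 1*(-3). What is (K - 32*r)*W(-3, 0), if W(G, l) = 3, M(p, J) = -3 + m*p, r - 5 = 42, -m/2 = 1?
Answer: -4452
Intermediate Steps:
m = -2 (m = -2*1 = -2)
r = 47 (r = 5 + 42 = 47)
M(p, J) = -3 - 2*p
n(j) = 10 (n(j) = (-3 - 2*(-5)) - 1*(-3) = (-3 + 10) + 3 = 7 + 3 = 10)
K = 20 (K = 10*2 = 20)
(K - 32*r)*W(-3, 0) = (20 - 32*47)*3 = (20 - 1504)*3 = -1484*3 = -4452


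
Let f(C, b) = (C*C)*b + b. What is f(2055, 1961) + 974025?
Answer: 8282328011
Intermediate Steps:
f(C, b) = b + b*C**2 (f(C, b) = C**2*b + b = b*C**2 + b = b + b*C**2)
f(2055, 1961) + 974025 = 1961*(1 + 2055**2) + 974025 = 1961*(1 + 4223025) + 974025 = 1961*4223026 + 974025 = 8281353986 + 974025 = 8282328011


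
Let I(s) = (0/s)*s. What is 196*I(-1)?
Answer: 0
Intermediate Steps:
I(s) = 0 (I(s) = 0*s = 0)
196*I(-1) = 196*0 = 0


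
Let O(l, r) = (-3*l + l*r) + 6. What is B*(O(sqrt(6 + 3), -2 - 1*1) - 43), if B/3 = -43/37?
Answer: 7095/37 ≈ 191.76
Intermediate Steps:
O(l, r) = 6 - 3*l + l*r
B = -129/37 (B = 3*(-43/37) = -129/37 ≈ -3.4865)
B*(O(sqrt(6 + 3), -2 - 1*1) - 43) = -129*((6 - 3*sqrt(6 + 3) + sqrt(6 + 3)*(-2 - 1*1)) - 43)/37 = -129*((6 - 3*sqrt(9) + sqrt(9)*(-2 - 1)) - 43)/37 = -129*((6 - 3*3 + 3*(-3)) - 43)/37 = -129*((6 - 9 - 9) - 43)/37 = -129*(-12 - 43)/37 = -129/37*(-55) = 7095/37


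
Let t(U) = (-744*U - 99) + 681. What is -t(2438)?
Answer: 1813290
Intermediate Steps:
t(U) = 582 - 744*U (t(U) = (-99 - 744*U) + 681 = 582 - 744*U)
-t(2438) = -(582 - 744*2438) = -(582 - 1813872) = -1*(-1813290) = 1813290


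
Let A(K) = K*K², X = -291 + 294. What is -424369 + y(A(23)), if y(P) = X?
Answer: -424366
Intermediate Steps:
X = 3
A(K) = K³
y(P) = 3
-424369 + y(A(23)) = -424369 + 3 = -424366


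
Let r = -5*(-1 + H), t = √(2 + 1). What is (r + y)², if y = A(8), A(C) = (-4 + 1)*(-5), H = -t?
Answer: 475 + 200*√3 ≈ 821.41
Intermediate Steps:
t = √3 ≈ 1.7320
H = -√3 ≈ -1.7320
A(C) = 15 (A(C) = -3*(-5) = 15)
r = 5 + 5*√3 (r = -5*(-1 - √3) = 5 + 5*√3 ≈ 13.660)
y = 15
(r + y)² = ((5 + 5*√3) + 15)² = (20 + 5*√3)²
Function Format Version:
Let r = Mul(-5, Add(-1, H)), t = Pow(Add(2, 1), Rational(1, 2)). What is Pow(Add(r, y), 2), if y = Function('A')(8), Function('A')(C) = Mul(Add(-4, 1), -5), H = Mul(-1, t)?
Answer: Add(475, Mul(200, Pow(3, Rational(1, 2)))) ≈ 821.41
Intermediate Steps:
t = Pow(3, Rational(1, 2)) ≈ 1.7320
H = Mul(-1, Pow(3, Rational(1, 2))) ≈ -1.7320
Function('A')(C) = 15 (Function('A')(C) = Mul(-3, -5) = 15)
r = Add(5, Mul(5, Pow(3, Rational(1, 2)))) (r = Mul(-5, Add(-1, Mul(-1, Pow(3, Rational(1, 2))))) = Add(5, Mul(5, Pow(3, Rational(1, 2)))) ≈ 13.660)
y = 15
Pow(Add(r, y), 2) = Pow(Add(Add(5, Mul(5, Pow(3, Rational(1, 2)))), 15), 2) = Pow(Add(20, Mul(5, Pow(3, Rational(1, 2)))), 2)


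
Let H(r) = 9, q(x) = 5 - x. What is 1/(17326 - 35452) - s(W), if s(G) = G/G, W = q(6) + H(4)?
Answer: -18127/18126 ≈ -1.0001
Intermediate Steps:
W = 8 (W = (5 - 1*6) + 9 = (5 - 6) + 9 = -1 + 9 = 8)
s(G) = 1
1/(17326 - 35452) - s(W) = 1/(17326 - 35452) - 1*1 = 1/(-18126) - 1 = -1/18126 - 1 = -18127/18126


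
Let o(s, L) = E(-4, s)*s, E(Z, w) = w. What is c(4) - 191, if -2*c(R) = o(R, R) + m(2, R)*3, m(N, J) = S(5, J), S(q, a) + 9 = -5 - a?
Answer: -172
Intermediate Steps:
S(q, a) = -14 - a (S(q, a) = -9 + (-5 - a) = -14 - a)
m(N, J) = -14 - J
o(s, L) = s**2 (o(s, L) = s*s = s**2)
c(R) = 21 - R**2/2 + 3*R/2 (c(R) = -(R**2 + (-14 - R)*3)/2 = -(R**2 + (-42 - 3*R))/2 = -(-42 + R**2 - 3*R)/2 = 21 - R**2/2 + 3*R/2)
c(4) - 191 = (21 - 1/2*4**2 + (3/2)*4) - 191 = (21 - 1/2*16 + 6) - 191 = (21 - 8 + 6) - 191 = 19 - 191 = -172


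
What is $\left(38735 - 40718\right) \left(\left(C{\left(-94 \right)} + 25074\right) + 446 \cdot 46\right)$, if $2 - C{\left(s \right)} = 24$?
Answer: $-90361344$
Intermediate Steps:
$C{\left(s \right)} = -22$ ($C{\left(s \right)} = 2 - 24 = -22$)
$\left(38735 - 40718\right) \left(\left(C{\left(-94 \right)} + 25074\right) + 446 \cdot 46\right) = \left(38735 - 40718\right) \left(\left(-22 + 25074\right) + 446 \cdot 46\right) = - 1983 \left(25052 + 20516\right) = \left(-1983\right) 45568 = -90361344$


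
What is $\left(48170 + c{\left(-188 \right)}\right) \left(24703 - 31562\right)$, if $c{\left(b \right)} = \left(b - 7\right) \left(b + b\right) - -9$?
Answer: $-833361641$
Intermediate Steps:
$c{\left(b \right)} = 9 + 2 b \left(-7 + b\right)$ ($c{\left(b \right)} = \left(-7 + b\right) 2 b + 9 = 2 b \left(-7 + b\right) + 9 = 9 + 2 b \left(-7 + b\right)$)
$\left(48170 + c{\left(-188 \right)}\right) \left(24703 - 31562\right) = \left(48170 + \left(9 - -2632 + 2 \left(-188\right)^{2}\right)\right) \left(24703 - 31562\right) = \left(48170 + \left(9 + 2632 + 2 \cdot 35344\right)\right) \left(-6859\right) = \left(48170 + \left(9 + 2632 + 70688\right)\right) \left(-6859\right) = \left(48170 + 73329\right) \left(-6859\right) = 121499 \left(-6859\right) = -833361641$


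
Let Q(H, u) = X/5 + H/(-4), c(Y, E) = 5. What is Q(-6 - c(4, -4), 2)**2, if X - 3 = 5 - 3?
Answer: 225/16 ≈ 14.063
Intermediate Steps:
X = 5 (X = 3 + (5 - 3) = 3 + 2 = 5)
Q(H, u) = 1 - H/4 (Q(H, u) = 5/5 + H/(-4) = 5*(1/5) + H*(-1/4) = 1 - H/4)
Q(-6 - c(4, -4), 2)**2 = (1 - (-6 - 1*5)/4)**2 = (1 - (-6 - 5)/4)**2 = (1 - 1/4*(-11))**2 = (1 + 11/4)**2 = (15/4)**2 = 225/16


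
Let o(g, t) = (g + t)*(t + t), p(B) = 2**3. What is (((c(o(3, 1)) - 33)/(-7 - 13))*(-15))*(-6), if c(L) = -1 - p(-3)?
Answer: 189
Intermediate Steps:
p(B) = 8
o(g, t) = 2*t*(g + t) (o(g, t) = (g + t)*(2*t) = 2*t*(g + t))
c(L) = -9 (c(L) = -1 - 1*8 = -1 - 8 = -9)
(((c(o(3, 1)) - 33)/(-7 - 13))*(-15))*(-6) = (((-9 - 33)/(-7 - 13))*(-15))*(-6) = (-42/(-20)*(-15))*(-6) = (-42*(-1/20)*(-15))*(-6) = ((21/10)*(-15))*(-6) = -63/2*(-6) = 189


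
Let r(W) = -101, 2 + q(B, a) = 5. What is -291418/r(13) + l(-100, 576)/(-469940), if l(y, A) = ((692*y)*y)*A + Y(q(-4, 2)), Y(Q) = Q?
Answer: -265628945383/47463940 ≈ -5596.4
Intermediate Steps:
q(B, a) = 3 (q(B, a) = -2 + 5 = 3)
l(y, A) = 3 + 692*A*y² (l(y, A) = ((692*y)*y)*A + 3 = (692*y²)*A + 3 = 692*A*y² + 3 = 3 + 692*A*y²)
-291418/r(13) + l(-100, 576)/(-469940) = -291418/(-101) + (3 + 692*576*(-100)²)/(-469940) = -291418*(-1/101) + (3 + 692*576*10000)*(-1/469940) = 291418/101 + (3 + 3985920000)*(-1/469940) = 291418/101 + 3985920003*(-1/469940) = 291418/101 - 3985920003/469940 = -265628945383/47463940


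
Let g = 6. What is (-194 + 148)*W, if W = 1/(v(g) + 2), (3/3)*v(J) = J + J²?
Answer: -23/22 ≈ -1.0455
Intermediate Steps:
v(J) = J + J²
W = 1/44 (W = 1/(6*(1 + 6) + 2) = 1/(6*7 + 2) = 1/(42 + 2) = 1/44 ≈ 0.022727)
(-194 + 148)*W = (-194 + 148)*(1/44) = -46*1/44 = -23/22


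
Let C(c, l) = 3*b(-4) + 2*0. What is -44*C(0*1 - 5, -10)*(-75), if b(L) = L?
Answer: -39600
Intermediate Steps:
C(c, l) = -12 (C(c, l) = 3*(-4) + 2*0 = -12 + 0 = -12)
-44*C(0*1 - 5, -10)*(-75) = -44*(-12)*(-75) = 528*(-75) = -39600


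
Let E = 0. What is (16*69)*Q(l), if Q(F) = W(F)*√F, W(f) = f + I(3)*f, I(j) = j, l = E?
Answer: 0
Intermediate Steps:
l = 0
W(f) = 4*f (W(f) = f + 3*f = 4*f)
Q(F) = 4*F^(3/2) (Q(F) = (4*F)*√F = 4*F^(3/2))
(16*69)*Q(l) = (16*69)*(4*0^(3/2)) = 1104*(4*0) = 1104*0 = 0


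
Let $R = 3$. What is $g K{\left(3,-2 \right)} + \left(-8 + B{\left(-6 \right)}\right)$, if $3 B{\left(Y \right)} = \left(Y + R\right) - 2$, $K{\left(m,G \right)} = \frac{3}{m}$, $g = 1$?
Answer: $- \frac{26}{3} \approx -8.6667$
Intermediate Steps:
$B{\left(Y \right)} = \frac{1}{3} + \frac{Y}{3}$ ($B{\left(Y \right)} = \frac{\left(Y + 3\right) - 2}{3} = \frac{\left(3 + Y\right) - 2}{3} = \frac{1 + Y}{3} = \frac{1}{3} + \frac{Y}{3}$)
$g K{\left(3,-2 \right)} + \left(-8 + B{\left(-6 \right)}\right) = 1 \cdot \frac{3}{3} + \left(-8 + \left(\frac{1}{3} + \frac{1}{3} \left(-6\right)\right)\right) = 1 \cdot 3 \cdot \frac{1}{3} + \left(-8 + \left(\frac{1}{3} - 2\right)\right) = 1 \cdot 1 - \frac{29}{3} = 1 - \frac{29}{3} = - \frac{26}{3}$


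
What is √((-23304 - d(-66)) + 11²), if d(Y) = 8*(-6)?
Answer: I*√23135 ≈ 152.1*I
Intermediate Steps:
d(Y) = -48
√((-23304 - d(-66)) + 11²) = √((-23304 - 1*(-48)) + 11²) = √((-23304 + 48) + 121) = √(-23256 + 121) = √(-23135) = I*√23135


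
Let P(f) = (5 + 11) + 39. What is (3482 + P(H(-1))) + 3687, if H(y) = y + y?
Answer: 7224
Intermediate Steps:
H(y) = 2*y
P(f) = 55 (P(f) = 16 + 39 = 55)
(3482 + P(H(-1))) + 3687 = (3482 + 55) + 3687 = 3537 + 3687 = 7224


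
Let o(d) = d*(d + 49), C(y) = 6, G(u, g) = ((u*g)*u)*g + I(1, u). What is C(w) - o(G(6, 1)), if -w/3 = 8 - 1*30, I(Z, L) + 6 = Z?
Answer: -2474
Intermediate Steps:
I(Z, L) = -6 + Z
G(u, g) = -5 + g**2*u**2 (G(u, g) = ((u*g)*u)*g + (-6 + 1) = ((g*u)*u)*g - 5 = (g*u**2)*g - 5 = g**2*u**2 - 5 = -5 + g**2*u**2)
w = 66 (w = -3*(8 - 1*30) = -3*(8 - 30) = -3*(-22) = 66)
o(d) = d*(49 + d)
C(w) - o(G(6, 1)) = 6 - (-5 + 1**2*6**2)*(49 + (-5 + 1**2*6**2)) = 6 - (-5 + 1*36)*(49 + (-5 + 1*36)) = 6 - (-5 + 36)*(49 + (-5 + 36)) = 6 - 31*(49 + 31) = 6 - 31*80 = 6 - 1*2480 = 6 - 2480 = -2474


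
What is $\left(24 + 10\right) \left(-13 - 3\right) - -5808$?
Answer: $5264$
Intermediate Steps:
$\left(24 + 10\right) \left(-13 - 3\right) - -5808 = 34 \left(-16\right) + 5808 = -544 + 5808 = 5264$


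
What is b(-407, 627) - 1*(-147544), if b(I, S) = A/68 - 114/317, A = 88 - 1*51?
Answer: 3180462441/21556 ≈ 1.4754e+5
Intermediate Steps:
A = 37 (A = 88 - 51 = 37)
b(I, S) = 3977/21556 (b(I, S) = 37/68 - 114/317 = 3977/21556)
b(-407, 627) - 1*(-147544) = 3977/21556 - 1*(-147544) = 3977/21556 + 147544 = 3180462441/21556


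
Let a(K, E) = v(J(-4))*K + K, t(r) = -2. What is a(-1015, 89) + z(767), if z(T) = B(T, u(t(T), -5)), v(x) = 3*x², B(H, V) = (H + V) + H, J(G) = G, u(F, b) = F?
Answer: -48203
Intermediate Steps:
B(H, V) = V + 2*H
z(T) = -2 + 2*T
a(K, E) = 49*K (a(K, E) = (3*(-4)²)*K + K = (3*16)*K + K = 48*K + K = 49*K)
a(-1015, 89) + z(767) = 49*(-1015) + (-2 + 2*767) = -49735 + (-2 + 1534) = -49735 + 1532 = -48203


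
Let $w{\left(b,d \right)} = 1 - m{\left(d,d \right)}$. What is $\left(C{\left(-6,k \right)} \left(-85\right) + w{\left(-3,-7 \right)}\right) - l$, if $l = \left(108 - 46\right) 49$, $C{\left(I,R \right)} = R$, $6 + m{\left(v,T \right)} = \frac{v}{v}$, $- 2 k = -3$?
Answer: $- \frac{6319}{2} \approx -3159.5$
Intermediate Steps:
$k = \frac{3}{2}$ ($k = \left(- \frac{1}{2}\right) \left(-3\right) = \frac{3}{2} \approx 1.5$)
$m{\left(v,T \right)} = -5$ ($m{\left(v,T \right)} = -6 + \frac{v}{v} = -6 + 1 = -5$)
$w{\left(b,d \right)} = 6$ ($w{\left(b,d \right)} = 1 - -5 = 1 + 5 = 6$)
$l = 3038$ ($l = 62 \cdot 49 = 3038$)
$\left(C{\left(-6,k \right)} \left(-85\right) + w{\left(-3,-7 \right)}\right) - l = \left(\frac{3}{2} \left(-85\right) + 6\right) - 3038 = \left(- \frac{255}{2} + 6\right) - 3038 = - \frac{243}{2} - 3038 = - \frac{6319}{2}$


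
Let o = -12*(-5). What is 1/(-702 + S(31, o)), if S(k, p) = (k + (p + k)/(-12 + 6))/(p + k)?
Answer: -546/383197 ≈ -0.0014249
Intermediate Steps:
o = 60
S(k, p) = (-p/6 + 5*k/6)/(k + p) (S(k, p) = (k + (k + p)/(-6))/(k + p) = (k + (k + p)*(-⅙))/(k + p) = (k + (-k/6 - p/6))/(k + p) = (-p/6 + 5*k/6)/(k + p))
1/(-702 + S(31, o)) = 1/(-702 + (-1*60 + 5*31)/(6*(31 + 60))) = 1/(-702 + (⅙)*(-60 + 155)/91) = 1/(-702 + (⅙)*(1/91)*95) = 1/(-702 + 95/546) = 1/(-383197/546) = -546/383197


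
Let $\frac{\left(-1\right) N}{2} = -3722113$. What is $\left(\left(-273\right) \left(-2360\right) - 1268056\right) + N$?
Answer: $6820450$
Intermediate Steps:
$N = 7444226$ ($N = \left(-2\right) \left(-3722113\right) = 7444226$)
$\left(\left(-273\right) \left(-2360\right) - 1268056\right) + N = \left(\left(-273\right) \left(-2360\right) - 1268056\right) + 7444226 = \left(644280 - 1268056\right) + 7444226 = -623776 + 7444226 = 6820450$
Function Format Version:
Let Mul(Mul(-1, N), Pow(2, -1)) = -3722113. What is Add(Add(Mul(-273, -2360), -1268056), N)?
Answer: 6820450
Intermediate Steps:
N = 7444226 (N = Mul(-2, -3722113) = 7444226)
Add(Add(Mul(-273, -2360), -1268056), N) = Add(Add(Mul(-273, -2360), -1268056), 7444226) = Add(Add(644280, -1268056), 7444226) = Add(-623776, 7444226) = 6820450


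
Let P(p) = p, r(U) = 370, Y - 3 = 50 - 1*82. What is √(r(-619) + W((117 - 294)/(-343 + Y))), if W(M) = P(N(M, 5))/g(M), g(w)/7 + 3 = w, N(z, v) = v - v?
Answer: √370 ≈ 19.235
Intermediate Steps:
N(z, v) = 0
g(w) = -21 + 7*w
Y = -29 (Y = 3 + (50 - 1*82) = 3 + (50 - 82) = 3 - 32 = -29)
W(M) = 0 (W(M) = 0/(-21 + 7*M) = 0)
√(r(-619) + W((117 - 294)/(-343 + Y))) = √(370 + 0) = √370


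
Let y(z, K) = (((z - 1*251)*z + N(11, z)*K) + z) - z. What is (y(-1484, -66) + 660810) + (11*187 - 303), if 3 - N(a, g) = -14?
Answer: 3236182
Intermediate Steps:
N(a, g) = 17 (N(a, g) = 3 - 1*(-14) = 3 + 14 = 17)
y(z, K) = 17*K + z*(-251 + z) (y(z, K) = (((z - 1*251)*z + 17*K) + z) - z = (((z - 251)*z + 17*K) + z) - z = (((-251 + z)*z + 17*K) + z) - z = ((z*(-251 + z) + 17*K) + z) - z = ((17*K + z*(-251 + z)) + z) - z = (z + 17*K + z*(-251 + z)) - z = 17*K + z*(-251 + z))
(y(-1484, -66) + 660810) + (11*187 - 303) = (((-1484)**2 - 251*(-1484) + 17*(-66)) + 660810) + (11*187 - 303) = ((2202256 + 372484 - 1122) + 660810) + (2057 - 303) = (2573618 + 660810) + 1754 = 3234428 + 1754 = 3236182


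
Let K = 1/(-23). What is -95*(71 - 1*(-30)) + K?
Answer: -220686/23 ≈ -9595.0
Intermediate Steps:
K = -1/23 ≈ -0.043478
-95*(71 - 1*(-30)) + K = -95*(71 - 1*(-30)) - 1/23 = -95*(71 + 30) - 1/23 = -95*101 - 1/23 = -9595 - 1/23 = -220686/23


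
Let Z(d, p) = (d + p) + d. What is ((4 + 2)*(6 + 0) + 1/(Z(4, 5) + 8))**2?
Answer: 573049/441 ≈ 1299.4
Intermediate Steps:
Z(d, p) = p + 2*d
((4 + 2)*(6 + 0) + 1/(Z(4, 5) + 8))**2 = ((4 + 2)*(6 + 0) + 1/((5 + 2*4) + 8))**2 = (6*6 + 1/((5 + 8) + 8))**2 = (36 + 1/(13 + 8))**2 = (36 + 1/21)**2 = (757/21)**2 = 573049/441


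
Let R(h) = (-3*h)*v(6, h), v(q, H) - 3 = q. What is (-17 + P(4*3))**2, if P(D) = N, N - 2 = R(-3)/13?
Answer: 12996/169 ≈ 76.899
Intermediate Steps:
v(q, H) = 3 + q
R(h) = -27*h (R(h) = (-3*h)*(3 + 6) = -3*h*9 = -27*h)
N = 107/13 (N = 2 - 27*(-3)/13 = 2 + 81*(1/13) = 2 + 81/13 = 107/13 ≈ 8.2308)
P(D) = 107/13
(-17 + P(4*3))**2 = (-17 + 107/13)**2 = (-114/13)**2 = 12996/169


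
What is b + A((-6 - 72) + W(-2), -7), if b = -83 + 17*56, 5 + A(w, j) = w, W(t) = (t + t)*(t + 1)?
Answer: 790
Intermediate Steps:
W(t) = 2*t*(1 + t) (W(t) = (2*t)*(1 + t) = 2*t*(1 + t))
A(w, j) = -5 + w
b = 869 (b = -83 + 952 = 869)
b + A((-6 - 72) + W(-2), -7) = 869 + (-5 + ((-6 - 72) + 2*(-2)*(1 - 2))) = 869 + (-5 + (-78 + 2*(-2)*(-1))) = 869 + (-5 + (-78 + 4)) = 869 + (-5 - 74) = 869 - 79 = 790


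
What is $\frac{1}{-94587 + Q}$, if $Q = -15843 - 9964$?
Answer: $- \frac{1}{120394} \approx -8.3061 \cdot 10^{-6}$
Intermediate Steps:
$Q = -25807$ ($Q = -15843 - 9964 = -25807$)
$\frac{1}{-94587 + Q} = \frac{1}{-94587 - 25807} = \frac{1}{-120394} = - \frac{1}{120394}$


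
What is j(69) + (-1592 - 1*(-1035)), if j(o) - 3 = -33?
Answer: -587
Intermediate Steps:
j(o) = -30 (j(o) = 3 - 33 = -30)
j(69) + (-1592 - 1*(-1035)) = -30 + (-1592 - 1*(-1035)) = -30 + (-1592 + 1035) = -30 - 557 = -587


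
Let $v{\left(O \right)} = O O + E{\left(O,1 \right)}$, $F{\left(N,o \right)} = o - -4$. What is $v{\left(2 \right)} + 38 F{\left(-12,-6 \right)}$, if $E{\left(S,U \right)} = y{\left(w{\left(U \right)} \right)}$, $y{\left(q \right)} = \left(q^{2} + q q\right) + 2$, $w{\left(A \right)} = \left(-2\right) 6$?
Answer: $218$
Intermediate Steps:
$w{\left(A \right)} = -12$
$y{\left(q \right)} = 2 + 2 q^{2}$ ($y{\left(q \right)} = \left(q^{2} + q^{2}\right) + 2 = 2 q^{2} + 2 = 2 + 2 q^{2}$)
$F{\left(N,o \right)} = 4 + o$ ($F{\left(N,o \right)} = o + 4 = 4 + o$)
$E{\left(S,U \right)} = 290$ ($E{\left(S,U \right)} = 2 + 2 \left(-12\right)^{2} = 2 + 2 \cdot 144 = 2 + 288 = 290$)
$v{\left(O \right)} = 290 + O^{2}$ ($v{\left(O \right)} = O O + 290 = O^{2} + 290 = 290 + O^{2}$)
$v{\left(2 \right)} + 38 F{\left(-12,-6 \right)} = \left(290 + 2^{2}\right) + 38 \left(4 - 6\right) = \left(290 + 4\right) + 38 \left(-2\right) = 294 - 76 = 218$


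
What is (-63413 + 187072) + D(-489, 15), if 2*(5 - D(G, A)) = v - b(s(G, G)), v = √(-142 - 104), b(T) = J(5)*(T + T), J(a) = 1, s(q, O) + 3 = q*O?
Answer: 362782 - I*√246/2 ≈ 3.6278e+5 - 7.8422*I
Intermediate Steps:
s(q, O) = -3 + O*q (s(q, O) = -3 + q*O = -3 + O*q)
b(T) = 2*T (b(T) = 1*(T + T) = 1*(2*T) = 2*T)
v = I*√246 (v = √(-246) = I*√246 ≈ 15.684*I)
D(G, A) = 2 + G² - I*√246/2 (D(G, A) = 5 - (I*√246 - 2*(-3 + G*G))/2 = 5 - (I*√246 - 2*(-3 + G²))/2 = 5 - (I*√246 - (-6 + 2*G²))/2 = 5 - (I*√246 + (6 - 2*G²))/2 = 5 - (6 - 2*G² + I*√246)/2 = 5 + (-3 + G² - I*√246/2) = 2 + G² - I*√246/2)
(-63413 + 187072) + D(-489, 15) = (-63413 + 187072) + (2 + (-489)² - I*√246/2) = 123659 + (2 + 239121 - I*√246/2) = 123659 + (239123 - I*√246/2) = 362782 - I*√246/2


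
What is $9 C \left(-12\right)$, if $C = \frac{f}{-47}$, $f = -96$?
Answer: $- \frac{10368}{47} \approx -220.6$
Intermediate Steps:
$C = \frac{96}{47}$ ($C = - \frac{96}{-47} = \left(-96\right) \left(- \frac{1}{47}\right) = \frac{96}{47} \approx 2.0426$)
$9 C \left(-12\right) = 9 \cdot \frac{96}{47} \left(-12\right) = \frac{864}{47} \left(-12\right) = - \frac{10368}{47}$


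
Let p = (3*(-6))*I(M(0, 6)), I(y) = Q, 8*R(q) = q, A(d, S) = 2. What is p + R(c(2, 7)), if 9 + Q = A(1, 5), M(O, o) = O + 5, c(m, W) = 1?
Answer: 1009/8 ≈ 126.13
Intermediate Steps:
M(O, o) = 5 + O
Q = -7 (Q = -9 + 2 = -7)
R(q) = q/8
I(y) = -7
p = 126 (p = (3*(-6))*(-7) = -18*(-7) = 126)
p + R(c(2, 7)) = 126 + (⅛)*1 = 126 + ⅛ = 1009/8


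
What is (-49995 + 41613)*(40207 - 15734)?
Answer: -205132686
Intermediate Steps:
(-49995 + 41613)*(40207 - 15734) = -8382*24473 = -205132686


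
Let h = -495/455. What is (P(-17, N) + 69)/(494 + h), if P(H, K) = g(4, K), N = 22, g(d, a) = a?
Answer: 8281/44855 ≈ 0.18462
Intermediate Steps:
P(H, K) = K
h = -99/91 (h = -495*1/455 = -99/91 ≈ -1.0879)
(P(-17, N) + 69)/(494 + h) = (22 + 69)/(494 - 99/91) = 91/(44855/91) = 91*(91/44855) = 8281/44855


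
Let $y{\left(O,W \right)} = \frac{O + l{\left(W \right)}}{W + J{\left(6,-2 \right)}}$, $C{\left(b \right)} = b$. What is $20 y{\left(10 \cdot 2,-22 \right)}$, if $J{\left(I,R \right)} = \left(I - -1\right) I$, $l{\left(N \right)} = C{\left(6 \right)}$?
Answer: $26$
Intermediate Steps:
$l{\left(N \right)} = 6$
$J{\left(I,R \right)} = I \left(1 + I\right)$ ($J{\left(I,R \right)} = \left(I + \left(-3 + 4\right)\right) I = \left(I + 1\right) I = \left(1 + I\right) I = I \left(1 + I\right)$)
$y{\left(O,W \right)} = \frac{6 + O}{42 + W}$ ($y{\left(O,W \right)} = \frac{O + 6}{W + 6 \left(1 + 6\right)} = \frac{6 + O}{W + 6 \cdot 7} = \frac{6 + O}{W + 42} = \frac{6 + O}{42 + W}$)
$20 y{\left(10 \cdot 2,-22 \right)} = 20 \frac{6 + 10 \cdot 2}{42 - 22} = 20 \frac{6 + 20}{20} = 20 \cdot \frac{1}{20} \cdot 26 = 20 \cdot \frac{13}{10} = 26$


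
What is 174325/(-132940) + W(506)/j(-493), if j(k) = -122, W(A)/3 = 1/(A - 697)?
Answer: -406172233/309776788 ≈ -1.3112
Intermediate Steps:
W(A) = 3/(-697 + A) (W(A) = 3/(A - 697) = 3/(-697 + A))
174325/(-132940) + W(506)/j(-493) = 174325/(-132940) + (3/(-697 + 506))/(-122) = 174325*(-1/132940) + (3/(-191))*(-1/122) = -34865/26588 + (3*(-1/191))*(-1/122) = -34865/26588 - 3/191*(-1/122) = -34865/26588 + 3/23302 = -406172233/309776788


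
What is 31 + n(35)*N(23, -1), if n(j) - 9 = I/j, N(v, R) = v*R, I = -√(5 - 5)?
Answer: -176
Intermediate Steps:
I = 0 (I = -√0 = -1*0 = 0)
N(v, R) = R*v
n(j) = 9 (n(j) = 9 + 0/j = 9 + 0 = 9)
31 + n(35)*N(23, -1) = 31 + 9*(-1*23) = 31 + 9*(-23) = 31 - 207 = -176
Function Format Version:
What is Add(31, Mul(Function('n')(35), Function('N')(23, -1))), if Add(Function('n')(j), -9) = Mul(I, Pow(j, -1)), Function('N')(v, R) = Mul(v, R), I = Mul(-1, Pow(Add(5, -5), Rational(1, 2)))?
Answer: -176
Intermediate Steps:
I = 0 (I = Mul(-1, Pow(0, Rational(1, 2))) = Mul(-1, 0) = 0)
Function('N')(v, R) = Mul(R, v)
Function('n')(j) = 9 (Function('n')(j) = Add(9, Mul(0, Pow(j, -1))) = Add(9, 0) = 9)
Add(31, Mul(Function('n')(35), Function('N')(23, -1))) = Add(31, Mul(9, Mul(-1, 23))) = Add(31, Mul(9, -23)) = Add(31, -207) = -176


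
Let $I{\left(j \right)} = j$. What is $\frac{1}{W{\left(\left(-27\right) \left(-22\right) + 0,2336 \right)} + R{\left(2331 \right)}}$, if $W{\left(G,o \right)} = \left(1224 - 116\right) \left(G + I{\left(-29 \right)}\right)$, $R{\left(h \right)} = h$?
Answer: $\frac{1}{628351} \approx 1.5915 \cdot 10^{-6}$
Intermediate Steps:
$W{\left(G,o \right)} = -32132 + 1108 G$ ($W{\left(G,o \right)} = \left(1224 - 116\right) \left(G - 29\right) = 1108 \left(-29 + G\right) = -32132 + 1108 G$)
$\frac{1}{W{\left(\left(-27\right) \left(-22\right) + 0,2336 \right)} + R{\left(2331 \right)}} = \frac{1}{\left(-32132 + 1108 \left(\left(-27\right) \left(-22\right) + 0\right)\right) + 2331} = \frac{1}{\left(-32132 + 1108 \left(594 + 0\right)\right) + 2331} = \frac{1}{\left(-32132 + 1108 \cdot 594\right) + 2331} = \frac{1}{\left(-32132 + 658152\right) + 2331} = \frac{1}{626020 + 2331} = \frac{1}{628351}$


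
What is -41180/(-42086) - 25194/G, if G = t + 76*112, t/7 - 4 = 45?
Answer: -2874652/1539965 ≈ -1.8667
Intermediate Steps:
t = 343 (t = 28 + 7*45 = 28 + 315 = 343)
G = 8855 (G = 343 + 76*112 = 343 + 8512 = 8855)
-41180/(-42086) - 25194/G = -41180/(-42086) - 25194/8855 = -41180*(-1/42086) - 25194*1/8855 = 20590/21043 - 25194/8855 = -2874652/1539965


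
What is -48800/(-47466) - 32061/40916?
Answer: 237446687/971059428 ≈ 0.24452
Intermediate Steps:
-48800/(-47466) - 32061/40916 = -48800*(-1/47466) - 32061*1/40916 = 24400/23733 - 32061/40916 = 237446687/971059428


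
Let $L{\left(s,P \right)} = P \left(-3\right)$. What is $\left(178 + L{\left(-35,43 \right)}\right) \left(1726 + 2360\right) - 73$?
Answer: $200141$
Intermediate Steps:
$L{\left(s,P \right)} = - 3 P$
$\left(178 + L{\left(-35,43 \right)}\right) \left(1726 + 2360\right) - 73 = \left(178 - 129\right) \left(1726 + 2360\right) - 73 = \left(178 - 129\right) 4086 - 73 = 49 \cdot 4086 - 73 = 200214 - 73 = 200141$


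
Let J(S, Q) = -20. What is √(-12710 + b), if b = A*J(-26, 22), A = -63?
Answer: 5*I*√458 ≈ 107.0*I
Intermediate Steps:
b = 1260 (b = -63*(-20) = 1260)
√(-12710 + b) = √(-12710 + 1260) = √(-11450) = 5*I*√458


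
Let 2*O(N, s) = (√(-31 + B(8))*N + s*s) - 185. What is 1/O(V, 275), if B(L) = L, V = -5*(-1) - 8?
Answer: 6560/247443209 + 6*I*√23/5691193807 ≈ 2.6511e-5 + 5.0561e-9*I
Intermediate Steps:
V = -3 (V = 5 - 8 = -3)
O(N, s) = -185/2 + s²/2 + I*N*√23/2 (O(N, s) = ((√(-31 + 8)*N + s*s) - 185)/2 = ((√(-23)*N + s²) - 185)/2 = (((I*√23)*N + s²) - 185)/2 = ((I*N*√23 + s²) - 185)/2 = ((s² + I*N*√23) - 185)/2 = (-185 + s² + I*N*√23)/2 = -185/2 + s²/2 + I*N*√23/2)
1/O(V, 275) = 1/(-185/2 + (½)*275² + (½)*I*(-3)*√23) = 1/(-185/2 + (½)*75625 - 3*I*√23/2) = 1/(-185/2 + 75625/2 - 3*I*√23/2) = 1/(37720 - 3*I*√23/2)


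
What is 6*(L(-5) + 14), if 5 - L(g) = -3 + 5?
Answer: 102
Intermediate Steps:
L(g) = 3 (L(g) = 5 - (-3 + 5) = 5 - 1*2 = 5 - 2 = 3)
6*(L(-5) + 14) = 6*(3 + 14) = 6*17 = 102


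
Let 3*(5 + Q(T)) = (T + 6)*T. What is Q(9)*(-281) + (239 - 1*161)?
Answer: -11162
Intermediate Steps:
Q(T) = -5 + T*(6 + T)/3 (Q(T) = -5 + ((T + 6)*T)/3 = -5 + ((6 + T)*T)/3 = -5 + (T*(6 + T))/3 = -5 + T*(6 + T)/3)
Q(9)*(-281) + (239 - 1*161) = (-5 + 2*9 + (⅓)*9²)*(-281) + (239 - 1*161) = (-5 + 18 + (⅓)*81)*(-281) + (239 - 161) = (-5 + 18 + 27)*(-281) + 78 = 40*(-281) + 78 = -11240 + 78 = -11162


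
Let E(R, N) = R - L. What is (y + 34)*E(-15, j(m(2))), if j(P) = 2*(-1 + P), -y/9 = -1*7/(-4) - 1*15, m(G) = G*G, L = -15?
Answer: 0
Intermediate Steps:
m(G) = G²
y = 477/4 (y = -9*(-1*7/(-4) - 1*15) = -9*(-7*(-¼) - 15) = -9*(7/4 - 15) = -9*(-53/4) = 477/4 ≈ 119.25)
j(P) = -2 + 2*P
E(R, N) = 15 + R (E(R, N) = R - 1*(-15) = R + 15 = 15 + R)
(y + 34)*E(-15, j(m(2))) = (477/4 + 34)*(15 - 15) = (613/4)*0 = 0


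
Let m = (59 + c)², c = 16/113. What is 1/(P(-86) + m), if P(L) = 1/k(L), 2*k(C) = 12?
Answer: 76614/267987703 ≈ 0.00028589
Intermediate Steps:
c = 16/113 (c = 16*(1/113) = 16/113 ≈ 0.14159)
k(C) = 6 (k(C) = (½)*12 = 6)
m = 44662489/12769 (m = (59 + 16/113)² = (6683/113)² = 44662489/12769 ≈ 3497.7)
P(L) = ⅙ (P(L) = 1/6 = ⅙)
1/(P(-86) + m) = 1/(⅙ + 44662489/12769) = 1/(267987703/76614) = 76614/267987703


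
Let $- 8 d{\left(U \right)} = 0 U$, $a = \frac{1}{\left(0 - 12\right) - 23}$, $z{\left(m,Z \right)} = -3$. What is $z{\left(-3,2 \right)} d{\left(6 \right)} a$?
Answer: $0$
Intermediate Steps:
$a = - \frac{1}{35}$ ($a = \frac{1}{-12 - 23} = \frac{1}{-35} = - \frac{1}{35} \approx -0.028571$)
$d{\left(U \right)} = 0$ ($d{\left(U \right)} = - \frac{0 U}{8} = \left(- \frac{1}{8}\right) 0 = 0$)
$z{\left(-3,2 \right)} d{\left(6 \right)} a = \left(-3\right) 0 \left(- \frac{1}{35}\right) = 0 \left(- \frac{1}{35}\right) = 0$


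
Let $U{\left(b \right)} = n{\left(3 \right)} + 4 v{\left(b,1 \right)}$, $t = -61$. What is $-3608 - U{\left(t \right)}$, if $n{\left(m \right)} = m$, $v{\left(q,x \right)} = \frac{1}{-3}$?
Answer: $- \frac{10829}{3} \approx -3609.7$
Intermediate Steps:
$v{\left(q,x \right)} = - \frac{1}{3}$
$U{\left(b \right)} = \frac{5}{3}$ ($U{\left(b \right)} = 3 + 4 \left(- \frac{1}{3}\right) = 3 - \frac{4}{3} = \frac{5}{3}$)
$-3608 - U{\left(t \right)} = -3608 - \frac{5}{3} = - \frac{10829}{3}$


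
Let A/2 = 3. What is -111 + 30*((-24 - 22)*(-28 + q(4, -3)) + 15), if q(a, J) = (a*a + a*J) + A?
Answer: 25179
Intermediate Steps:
A = 6 (A = 2*3 = 6)
q(a, J) = 6 + a² + J*a (q(a, J) = (a*a + a*J) + 6 = (a² + J*a) + 6 = 6 + a² + J*a)
-111 + 30*((-24 - 22)*(-28 + q(4, -3)) + 15) = -111 + 30*((-24 - 22)*(-28 + (6 + 4² - 3*4)) + 15) = -111 + 30*(-46*(-28 + (6 + 16 - 12)) + 15) = -111 + 30*(-46*(-28 + 10) + 15) = -111 + 30*(-46*(-18) + 15) = -111 + 30*(828 + 15) = -111 + 30*843 = -111 + 25290 = 25179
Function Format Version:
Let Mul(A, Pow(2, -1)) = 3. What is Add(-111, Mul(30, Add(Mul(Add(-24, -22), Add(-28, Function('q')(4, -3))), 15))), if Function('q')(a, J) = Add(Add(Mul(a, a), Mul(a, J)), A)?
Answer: 25179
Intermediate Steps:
A = 6 (A = Mul(2, 3) = 6)
Function('q')(a, J) = Add(6, Pow(a, 2), Mul(J, a)) (Function('q')(a, J) = Add(Add(Mul(a, a), Mul(a, J)), 6) = Add(Add(Pow(a, 2), Mul(J, a)), 6) = Add(6, Pow(a, 2), Mul(J, a)))
Add(-111, Mul(30, Add(Mul(Add(-24, -22), Add(-28, Function('q')(4, -3))), 15))) = Add(-111, Mul(30, Add(Mul(Add(-24, -22), Add(-28, Add(6, Pow(4, 2), Mul(-3, 4)))), 15))) = Add(-111, Mul(30, Add(Mul(-46, Add(-28, Add(6, 16, -12))), 15))) = Add(-111, Mul(30, Add(Mul(-46, Add(-28, 10)), 15))) = Add(-111, Mul(30, Add(Mul(-46, -18), 15))) = Add(-111, Mul(30, Add(828, 15))) = Add(-111, Mul(30, 843)) = Add(-111, 25290) = 25179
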